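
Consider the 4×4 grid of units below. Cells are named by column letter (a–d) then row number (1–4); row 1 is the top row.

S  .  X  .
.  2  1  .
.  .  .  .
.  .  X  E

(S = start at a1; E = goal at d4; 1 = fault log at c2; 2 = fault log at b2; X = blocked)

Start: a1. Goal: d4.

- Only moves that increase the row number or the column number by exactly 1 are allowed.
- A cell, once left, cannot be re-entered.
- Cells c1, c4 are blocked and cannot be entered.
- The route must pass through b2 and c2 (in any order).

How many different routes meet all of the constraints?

4

A right/down-only route from a1 to d4 makes exactly 3 down-moves and 3 right-moves in some order.
With no other constraints that would be C(6,3) = 20 routes.
A monotone route can only reach the required cells in the order b2, c2, so split there and multiply the segment counts (each segment already excludes blocked cells): a1→b2: 2; b2→c2: 1; c2→d4: 2; product = 4.
That gives 4 routes.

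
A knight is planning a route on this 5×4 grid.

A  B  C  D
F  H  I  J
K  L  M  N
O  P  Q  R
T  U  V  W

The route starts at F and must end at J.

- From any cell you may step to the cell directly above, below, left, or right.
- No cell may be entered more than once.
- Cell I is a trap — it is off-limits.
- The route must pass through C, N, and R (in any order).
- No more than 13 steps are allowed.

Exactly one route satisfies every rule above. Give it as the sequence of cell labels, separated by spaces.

F K O P Q R N M L H B C D J

The budget equals the shortest possible length, so every move has to be on a shortest route through the required cells.
Route from F: down 2 to O, right 3 to R, up 1 to N, left 2 to L, up 2 to B, right 2 to D, down 1 to J — 13 moves in all.
Check: all required cells visited; 13 ≤ 13 moves.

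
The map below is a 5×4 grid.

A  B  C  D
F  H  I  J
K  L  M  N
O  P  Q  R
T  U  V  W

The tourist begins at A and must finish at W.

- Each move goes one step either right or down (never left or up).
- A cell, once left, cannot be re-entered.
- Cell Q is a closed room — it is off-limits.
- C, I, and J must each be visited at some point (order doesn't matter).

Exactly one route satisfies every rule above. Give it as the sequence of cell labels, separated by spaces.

A B C I J N R W

Moves only go right or down, so the column and row indices never decrease.
Route from A: right 2 to C, down 1 to I, right 1 to J, down 3 to W — 7 moves in all.
Check: all required cells visited.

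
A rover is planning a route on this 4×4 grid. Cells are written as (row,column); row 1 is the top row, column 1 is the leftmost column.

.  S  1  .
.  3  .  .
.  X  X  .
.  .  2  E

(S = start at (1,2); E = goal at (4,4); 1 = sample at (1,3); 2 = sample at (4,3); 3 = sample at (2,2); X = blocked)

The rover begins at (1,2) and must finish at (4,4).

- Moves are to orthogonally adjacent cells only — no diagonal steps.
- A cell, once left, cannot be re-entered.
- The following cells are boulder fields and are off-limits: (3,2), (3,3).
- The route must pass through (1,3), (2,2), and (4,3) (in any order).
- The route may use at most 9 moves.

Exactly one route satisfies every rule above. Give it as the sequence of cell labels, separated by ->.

The budget equals the shortest possible length, so every move has to be on a shortest route through the required cells.
Route from (1,2): right to (1,3), down to (2,3), 2× left (reaching (2,1)), 2× down (reaching (4,1)), 3× right (reaching (4,4)) — 9 moves in all.
Check: all required cells visited; 9 ≤ 9 moves.

(1,2) -> (1,3) -> (2,3) -> (2,2) -> (2,1) -> (3,1) -> (4,1) -> (4,2) -> (4,3) -> (4,4)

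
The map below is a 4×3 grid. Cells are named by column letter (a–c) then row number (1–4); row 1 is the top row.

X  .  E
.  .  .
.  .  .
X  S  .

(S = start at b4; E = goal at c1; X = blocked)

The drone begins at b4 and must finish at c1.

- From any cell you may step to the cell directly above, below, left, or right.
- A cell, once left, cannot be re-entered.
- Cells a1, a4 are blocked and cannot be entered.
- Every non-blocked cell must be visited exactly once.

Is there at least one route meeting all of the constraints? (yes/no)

no

Colour the cells like a checkerboard: each orthogonal step flips colour, so a Hamiltonian route alternates colours. Here there are 5 cells of one colour and 5 of the other, with start on the same colour as the goal — the counts and endpoints can't be arranged into an alternating sequence of length 10, so no Hamiltonian route exists.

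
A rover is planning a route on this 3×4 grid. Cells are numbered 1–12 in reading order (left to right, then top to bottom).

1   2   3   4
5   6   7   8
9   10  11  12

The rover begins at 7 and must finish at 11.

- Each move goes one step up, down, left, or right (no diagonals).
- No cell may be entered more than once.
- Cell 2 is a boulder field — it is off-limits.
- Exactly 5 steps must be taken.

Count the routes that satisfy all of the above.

2

Need simple routes of exactly 5 moves from 7 to 11 (Manhattan distance 1, so 2 moves are spent on a detour and 2 undoing it).
Enumerating: 7 3 4 8 12 11 | 7 6 5 9 10 11.
That gives 2 routes.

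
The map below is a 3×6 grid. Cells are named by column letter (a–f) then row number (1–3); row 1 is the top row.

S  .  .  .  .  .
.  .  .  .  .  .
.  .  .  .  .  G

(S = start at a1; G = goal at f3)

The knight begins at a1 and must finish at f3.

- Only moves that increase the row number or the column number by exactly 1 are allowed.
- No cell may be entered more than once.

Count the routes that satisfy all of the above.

A right/down-only route from a1 to f3 makes exactly 2 down-moves and 5 right-moves in some order.
With no other constraints that would be C(7,2) = 21 routes.
That gives 21 routes.

21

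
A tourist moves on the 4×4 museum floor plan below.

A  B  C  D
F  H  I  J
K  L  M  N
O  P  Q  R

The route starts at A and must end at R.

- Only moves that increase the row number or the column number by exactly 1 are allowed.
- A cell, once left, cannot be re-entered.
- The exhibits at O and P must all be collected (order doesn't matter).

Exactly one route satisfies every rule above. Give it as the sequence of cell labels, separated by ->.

A -> F -> K -> O -> P -> Q -> R

Moves only go right or down, so the column and row indices never decrease.
Route from A: 3× down (reaching O), 3× right (reaching R) — 6 moves in all.
Check: all required cells visited.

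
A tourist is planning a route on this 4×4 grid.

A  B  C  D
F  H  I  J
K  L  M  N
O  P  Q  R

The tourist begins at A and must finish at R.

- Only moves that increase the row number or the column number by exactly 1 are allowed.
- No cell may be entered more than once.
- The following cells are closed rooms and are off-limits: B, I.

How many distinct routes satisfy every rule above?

A right/down-only route from A to R makes exactly 3 down-moves and 3 right-moves in some order.
With no other constraints that would be C(6,3) = 20 routes.
Subtract routes through each blocked cell (inclusion–exclusion for overlaps): − through B: 10 − through I: 9 + through B&I: 6 → 7.
That gives 7 routes.

7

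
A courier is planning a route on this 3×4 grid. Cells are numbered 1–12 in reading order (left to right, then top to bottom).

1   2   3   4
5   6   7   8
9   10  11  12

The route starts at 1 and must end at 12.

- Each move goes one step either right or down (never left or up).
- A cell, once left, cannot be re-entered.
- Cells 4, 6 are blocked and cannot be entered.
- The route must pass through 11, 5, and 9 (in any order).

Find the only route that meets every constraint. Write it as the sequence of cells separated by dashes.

Moves only go right or down, so the column and row indices never decrease.
Route from 1: down 2 to 9, right 3 to 12 — 5 moves in all.
Check: all required cells visited.

1 - 5 - 9 - 10 - 11 - 12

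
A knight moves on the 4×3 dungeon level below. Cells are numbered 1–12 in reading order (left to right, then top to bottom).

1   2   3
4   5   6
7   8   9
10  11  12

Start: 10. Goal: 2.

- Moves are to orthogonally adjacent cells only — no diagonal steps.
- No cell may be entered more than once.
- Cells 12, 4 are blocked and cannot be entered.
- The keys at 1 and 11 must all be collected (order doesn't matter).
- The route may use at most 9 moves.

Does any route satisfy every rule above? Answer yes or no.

1 must be visited but has only one open neighbour (2), and it is neither the start nor the goal — the route would have to enter and leave through 2, re-entering it.

no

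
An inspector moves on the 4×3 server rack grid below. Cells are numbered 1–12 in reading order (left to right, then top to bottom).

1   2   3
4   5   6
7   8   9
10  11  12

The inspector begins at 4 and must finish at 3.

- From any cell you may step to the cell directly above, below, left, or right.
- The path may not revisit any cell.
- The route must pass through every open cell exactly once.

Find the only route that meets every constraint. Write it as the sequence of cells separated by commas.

4, 1, 2, 5, 8, 7, 10, 11, 12, 9, 6, 3

Need to visit all 12 open cells exactly once, starting at 4 and ending at 3.
Cell 10 has only two open neighbours (7 and 11), so the path must pass straight through it: one of those is the cell it's entered from and the other is where it exits.
Route from 4: up 1 to 1, right 1 to 2, down 2 to 8, left 1 to 7, down 1 to 10, right 2 to 12, up 3 to 3 — 11 moves in all.
Check: all 12 open cells covered.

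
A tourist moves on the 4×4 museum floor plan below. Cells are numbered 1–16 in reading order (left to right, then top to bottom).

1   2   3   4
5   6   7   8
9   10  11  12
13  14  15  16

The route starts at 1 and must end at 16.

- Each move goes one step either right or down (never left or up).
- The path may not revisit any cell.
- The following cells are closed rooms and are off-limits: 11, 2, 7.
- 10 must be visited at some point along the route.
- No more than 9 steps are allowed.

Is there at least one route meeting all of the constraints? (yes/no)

One route that works: 1 → 5 → 9 → 10 → 14 → 15 → 16.

yes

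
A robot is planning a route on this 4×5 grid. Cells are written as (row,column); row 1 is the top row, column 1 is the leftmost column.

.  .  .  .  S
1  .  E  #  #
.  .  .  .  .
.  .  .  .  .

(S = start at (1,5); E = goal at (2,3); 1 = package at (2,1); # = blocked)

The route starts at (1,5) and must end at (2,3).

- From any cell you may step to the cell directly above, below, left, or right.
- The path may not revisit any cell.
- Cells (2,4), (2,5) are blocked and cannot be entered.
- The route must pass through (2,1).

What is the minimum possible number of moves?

Any route passes through (2,1) somewhere between (1,5) and (2,3). Summing Manhattan distances along the two legs ((1,5) → (2,1) → (2,3)) gives a lower bound of 5 + 2 = 7 moves.
A route of 7 moves achieves this: (1,5) → (1,4) → (1,3) → (1,2) → (1,1) → (2,1) → (2,2) → (2,3).
Since 7 matches the lower bound, it is optimal.

7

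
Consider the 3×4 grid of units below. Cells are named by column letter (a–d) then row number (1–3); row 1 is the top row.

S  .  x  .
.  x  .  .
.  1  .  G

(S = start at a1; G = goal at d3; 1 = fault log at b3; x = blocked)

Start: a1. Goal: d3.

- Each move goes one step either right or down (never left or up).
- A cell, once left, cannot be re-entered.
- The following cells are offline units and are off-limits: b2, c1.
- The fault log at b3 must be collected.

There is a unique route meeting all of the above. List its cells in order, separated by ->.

a1 -> a2 -> a3 -> b3 -> c3 -> d3

Moves only go right or down, so the column and row indices never decrease.
Route from a1: 2× down (reaching a3), 3× right (reaching d3) — 5 moves in all.
Check: all required cells visited.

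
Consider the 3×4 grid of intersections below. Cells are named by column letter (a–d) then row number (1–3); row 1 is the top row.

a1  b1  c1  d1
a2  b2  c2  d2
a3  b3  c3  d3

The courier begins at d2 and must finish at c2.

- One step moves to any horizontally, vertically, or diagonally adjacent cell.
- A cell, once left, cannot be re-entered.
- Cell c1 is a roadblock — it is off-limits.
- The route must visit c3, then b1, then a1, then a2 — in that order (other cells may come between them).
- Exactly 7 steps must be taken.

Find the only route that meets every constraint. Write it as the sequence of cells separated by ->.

The waypoints must appear in the order c3, b1, a1, a2, with no cell reused.
Route from d2: down-left 1 to c3, up-left 1 to b2, up 1 to b1, left 1 to a1, down 1 to a2, down-right 1 to b3, up-right 1 to c2 — 7 moves in all.
Check: order respected (c3 at step 1, b1 at step 3, a1 at step 4, a2 at step 5); 7 moves as required.

d2 -> c3 -> b2 -> b1 -> a1 -> a2 -> b3 -> c2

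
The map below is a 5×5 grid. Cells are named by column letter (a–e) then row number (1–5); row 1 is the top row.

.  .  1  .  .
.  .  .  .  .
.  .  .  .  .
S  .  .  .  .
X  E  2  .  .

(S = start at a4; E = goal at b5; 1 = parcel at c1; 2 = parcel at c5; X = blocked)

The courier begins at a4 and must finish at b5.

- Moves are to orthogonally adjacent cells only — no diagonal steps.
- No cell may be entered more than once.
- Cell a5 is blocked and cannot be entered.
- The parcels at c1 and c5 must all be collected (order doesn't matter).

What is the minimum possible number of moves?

Any route passes through c1 and c5 in some order between a4 and b5. Summing Manhattan distances along each leg and taking the cheapest ordering (a4 → c1 → c5 → b5) gives a lower bound of 5 + 4 + 1 = 10 moves.
A route of 10 moves achieves this: a4 → a3 → a2 → a1 → b1 → c1 → c2 → c3 → c4 → c5 → b5.
Since 10 matches the lower bound, it is optimal.

10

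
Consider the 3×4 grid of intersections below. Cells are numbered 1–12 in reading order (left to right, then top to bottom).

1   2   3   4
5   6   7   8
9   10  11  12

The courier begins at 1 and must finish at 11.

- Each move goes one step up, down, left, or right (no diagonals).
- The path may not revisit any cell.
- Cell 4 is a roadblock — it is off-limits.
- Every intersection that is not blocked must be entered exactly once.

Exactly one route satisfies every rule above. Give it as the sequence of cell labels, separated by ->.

1 -> 5 -> 9 -> 10 -> 6 -> 2 -> 3 -> 7 -> 8 -> 12 -> 11

Need to visit all 11 open cells exactly once, starting at 1 and ending at 11.
Route from 1: down 2 to 9, right 1 to 10, up 2 to 2, right 1 to 3, down 1 to 7, right 1 to 8, down 1 to 12, left 1 to 11 — 10 moves in all.
Check: all 11 open cells covered.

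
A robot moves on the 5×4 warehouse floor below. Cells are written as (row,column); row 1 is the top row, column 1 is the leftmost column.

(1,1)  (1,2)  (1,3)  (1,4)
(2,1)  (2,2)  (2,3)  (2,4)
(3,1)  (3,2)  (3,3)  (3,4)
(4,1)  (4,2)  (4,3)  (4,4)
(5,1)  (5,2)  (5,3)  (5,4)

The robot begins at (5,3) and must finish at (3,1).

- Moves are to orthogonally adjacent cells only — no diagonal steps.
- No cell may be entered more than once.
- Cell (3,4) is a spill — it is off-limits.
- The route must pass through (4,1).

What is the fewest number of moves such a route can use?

Any route passes through (4,1) somewhere between (5,3) and (3,1). Summing Manhattan distances along the two legs ((5,3) → (4,1) → (3,1)) gives a lower bound of 3 + 1 = 4 moves.
A route of 4 moves achieves this: (5,3) → (4,3) → (4,2) → (4,1) → (3,1).
Since 4 matches the lower bound, it is optimal.

4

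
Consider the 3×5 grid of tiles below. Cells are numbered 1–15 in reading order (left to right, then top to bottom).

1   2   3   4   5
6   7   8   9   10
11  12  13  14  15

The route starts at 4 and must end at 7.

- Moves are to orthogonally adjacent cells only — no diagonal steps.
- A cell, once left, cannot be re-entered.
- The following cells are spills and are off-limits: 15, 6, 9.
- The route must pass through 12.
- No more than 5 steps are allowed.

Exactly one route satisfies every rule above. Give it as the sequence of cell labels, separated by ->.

The budget equals the shortest possible length, so every move has to be on a shortest route through the required cells.
Route from 4: left to 3, 2× down (reaching 13), left to 12, up to 7 — 5 moves in all.
Check: all required cells visited; 5 ≤ 5 moves.

4 -> 3 -> 8 -> 13 -> 12 -> 7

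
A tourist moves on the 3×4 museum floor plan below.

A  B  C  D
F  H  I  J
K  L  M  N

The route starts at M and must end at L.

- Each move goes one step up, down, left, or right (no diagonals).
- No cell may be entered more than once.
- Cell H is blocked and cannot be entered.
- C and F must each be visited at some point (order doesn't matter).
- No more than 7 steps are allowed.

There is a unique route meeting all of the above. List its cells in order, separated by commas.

M, I, C, B, A, F, K, L

The budget equals the shortest possible length, so every move has to be on a shortest route through the required cells.
Route from M: 2× up (reaching C), 2× left (reaching A), 2× down (reaching K), right to L — 7 moves in all.
Check: all required cells visited; 7 ≤ 7 moves.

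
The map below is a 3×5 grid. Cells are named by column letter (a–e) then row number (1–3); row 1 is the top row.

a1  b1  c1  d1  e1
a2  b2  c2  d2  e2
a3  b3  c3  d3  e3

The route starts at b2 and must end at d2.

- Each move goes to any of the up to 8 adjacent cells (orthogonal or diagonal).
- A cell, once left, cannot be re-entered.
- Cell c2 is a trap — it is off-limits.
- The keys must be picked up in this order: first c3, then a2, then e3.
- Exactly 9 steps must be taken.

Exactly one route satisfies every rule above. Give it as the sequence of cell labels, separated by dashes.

b2 - c3 - b3 - a2 - b1 - c1 - d1 - e2 - e3 - d2

The waypoints must appear in the order c3, a2, e3, with no cell reused.
Route from b2: down-right to c3, left to b3, up-left to a2, up-right to b1, 2× right (reaching d1), down-right to e2, down to e3, up-left to d2 — 9 moves in all.
Check: order respected (c3 at step 1, a2 at step 3, e3 at step 8); 9 moves as required.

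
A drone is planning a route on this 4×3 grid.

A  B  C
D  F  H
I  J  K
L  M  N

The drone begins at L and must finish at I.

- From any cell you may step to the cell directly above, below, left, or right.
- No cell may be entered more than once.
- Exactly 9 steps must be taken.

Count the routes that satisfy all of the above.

Need simple routes of exactly 9 moves from L to I (Manhattan distance 1, so 4 moves are spent on a detour and 4 undoing it).
Branch systematically from the start, pruning whenever the remaining move budget drops below the Manhattan distance to I or differs from it in parity. Every completion starts via M: 9 (no valid completion starts via I).
That gives 9 routes.

9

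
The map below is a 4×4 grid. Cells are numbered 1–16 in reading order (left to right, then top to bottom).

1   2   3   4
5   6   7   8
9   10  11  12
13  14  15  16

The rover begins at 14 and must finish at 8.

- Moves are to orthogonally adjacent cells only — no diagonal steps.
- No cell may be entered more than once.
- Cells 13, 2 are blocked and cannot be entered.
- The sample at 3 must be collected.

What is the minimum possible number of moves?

6

Any route passes through 3 somewhere between 14 and 8. Summing Manhattan distances along the two legs (14 → 3 → 8) gives a lower bound of 4 + 2 = 6 moves.
A route of 6 moves achieves this: 14 → 10 → 6 → 7 → 3 → 4 → 8.
Since 6 matches the lower bound, it is optimal.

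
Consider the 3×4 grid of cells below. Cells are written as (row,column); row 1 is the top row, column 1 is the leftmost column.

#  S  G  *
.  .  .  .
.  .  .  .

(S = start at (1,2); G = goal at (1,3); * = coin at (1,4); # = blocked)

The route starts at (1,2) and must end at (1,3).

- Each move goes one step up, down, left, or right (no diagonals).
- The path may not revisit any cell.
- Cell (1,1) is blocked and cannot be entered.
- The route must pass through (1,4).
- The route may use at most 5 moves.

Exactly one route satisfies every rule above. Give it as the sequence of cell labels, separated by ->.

The budget equals the shortest possible length, so every move has to be on a shortest route through the required cells.
Route from (1,2): down 1 to (2,2), right 2 to (2,4), up 1 to (1,4), left 1 to (1,3) — 5 moves in all.
Check: all required cells visited; 5 ≤ 5 moves.

(1,2) -> (2,2) -> (2,3) -> (2,4) -> (1,4) -> (1,3)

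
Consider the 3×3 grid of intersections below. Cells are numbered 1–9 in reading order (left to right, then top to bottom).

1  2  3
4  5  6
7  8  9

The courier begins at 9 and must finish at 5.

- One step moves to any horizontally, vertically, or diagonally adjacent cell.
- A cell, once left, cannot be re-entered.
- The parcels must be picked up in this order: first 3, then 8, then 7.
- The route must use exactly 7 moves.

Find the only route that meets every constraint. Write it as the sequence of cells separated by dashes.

The waypoints must appear in the order 3, 8, 7, with no cell reused.
Route from 9: up 2 to 3, left 1 to 2, down-left 1 to 4, down-right 1 to 8, left 1 to 7, up-right 1 to 5 — 7 moves in all.
Check: order respected (3 at step 2, 8 at step 5, 7 at step 6); 7 moves as required.

9 - 6 - 3 - 2 - 4 - 8 - 7 - 5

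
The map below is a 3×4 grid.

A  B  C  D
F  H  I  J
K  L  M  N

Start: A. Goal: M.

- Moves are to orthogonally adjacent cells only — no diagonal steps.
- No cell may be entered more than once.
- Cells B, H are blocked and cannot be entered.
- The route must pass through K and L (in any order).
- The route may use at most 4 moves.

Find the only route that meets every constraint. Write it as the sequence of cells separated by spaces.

Any route must reach K and L and still end at M within 4 moves, so the order of the required stops is forced.
Route from A: down 2 to K, right 2 to M — 4 moves in all.
Check: all required cells visited; 4 ≤ 4 moves.

A F K L M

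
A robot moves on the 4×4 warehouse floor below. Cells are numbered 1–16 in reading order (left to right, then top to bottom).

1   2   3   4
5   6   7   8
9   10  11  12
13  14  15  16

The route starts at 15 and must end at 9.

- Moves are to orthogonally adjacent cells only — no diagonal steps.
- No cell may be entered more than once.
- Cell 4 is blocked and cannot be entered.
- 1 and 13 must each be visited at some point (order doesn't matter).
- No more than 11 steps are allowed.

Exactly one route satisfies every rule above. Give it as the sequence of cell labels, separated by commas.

The budget equals the shortest possible length, so every move has to be on a shortest route through the required cells.
Route from 15: up 3 to 3, left 2 to 1, down 1 to 5, right 1 to 6, down 2 to 14, left 1 to 13, up 1 to 9 — 11 moves in all.
Check: all required cells visited; 11 ≤ 11 moves.

15, 11, 7, 3, 2, 1, 5, 6, 10, 14, 13, 9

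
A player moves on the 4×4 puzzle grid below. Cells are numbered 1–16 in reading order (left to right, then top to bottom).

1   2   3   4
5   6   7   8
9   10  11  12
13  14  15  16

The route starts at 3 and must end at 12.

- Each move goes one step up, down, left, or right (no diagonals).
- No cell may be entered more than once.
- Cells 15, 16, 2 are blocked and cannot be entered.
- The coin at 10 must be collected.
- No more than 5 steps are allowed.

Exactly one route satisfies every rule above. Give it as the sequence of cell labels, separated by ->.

3 -> 7 -> 6 -> 10 -> 11 -> 12

The 5-move cap with required stops at 10 leaves no slack for detours.
Route from 3: down 1 to 7, left 1 to 6, down 1 to 10, right 2 to 12 — 5 moves in all.
Check: all required cells visited; 5 ≤ 5 moves.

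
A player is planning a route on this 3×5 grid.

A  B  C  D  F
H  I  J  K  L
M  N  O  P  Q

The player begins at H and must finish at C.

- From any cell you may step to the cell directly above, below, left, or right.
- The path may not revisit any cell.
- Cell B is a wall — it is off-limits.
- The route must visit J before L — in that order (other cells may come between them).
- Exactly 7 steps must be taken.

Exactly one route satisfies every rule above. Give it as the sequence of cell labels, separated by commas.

H, I, J, K, L, F, D, C

The waypoints must appear in the order J, L, with no cell reused.
Route from H: right 4 to L, up 1 to F, left 2 to C — 7 moves in all.
Check: order respected (J at step 2, L at step 4); 7 moves as required.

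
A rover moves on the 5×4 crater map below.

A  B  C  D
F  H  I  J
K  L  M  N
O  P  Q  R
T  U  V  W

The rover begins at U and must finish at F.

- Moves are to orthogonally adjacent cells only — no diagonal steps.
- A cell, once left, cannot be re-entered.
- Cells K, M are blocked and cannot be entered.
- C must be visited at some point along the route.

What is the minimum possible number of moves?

Any route passes through C somewhere between U and F. Summing Manhattan distances along the two legs (U → C → F) gives a lower bound of 5 + 3 = 8 moves.
A route of 8 moves achieves this: U → P → L → H → I → C → B → A → F.
Since 8 matches the lower bound, it is optimal.

8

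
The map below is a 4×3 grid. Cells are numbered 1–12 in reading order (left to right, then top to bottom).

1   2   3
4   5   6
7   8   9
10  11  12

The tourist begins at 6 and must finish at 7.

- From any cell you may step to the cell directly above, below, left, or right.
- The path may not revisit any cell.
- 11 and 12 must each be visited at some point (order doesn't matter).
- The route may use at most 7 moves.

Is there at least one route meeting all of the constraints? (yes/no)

yes

One route that works: 6 → 9 → 12 → 11 → 8 → 7.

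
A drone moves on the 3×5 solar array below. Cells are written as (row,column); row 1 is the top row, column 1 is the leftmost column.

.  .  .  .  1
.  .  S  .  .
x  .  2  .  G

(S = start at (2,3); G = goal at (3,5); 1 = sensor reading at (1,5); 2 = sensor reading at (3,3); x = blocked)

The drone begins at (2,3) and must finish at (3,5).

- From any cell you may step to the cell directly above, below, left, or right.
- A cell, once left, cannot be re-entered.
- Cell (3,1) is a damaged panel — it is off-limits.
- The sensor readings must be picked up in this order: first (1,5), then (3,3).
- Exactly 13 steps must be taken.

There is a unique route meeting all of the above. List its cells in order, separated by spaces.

(2,3) (2,4) (2,5) (1,5) (1,4) (1,3) (1,2) (1,1) (2,1) (2,2) (3,2) (3,3) (3,4) (3,5)

The waypoints must appear in the order (1,5), (3,3), with no cell reused.
Route from (2,3): 2× right (reaching (2,5)), up to (1,5), 4× left (reaching (1,1)), down to (2,1), right to (2,2), down to (3,2), 3× right (reaching (3,5)) — 13 moves in all.
Check: order respected (1 at step 3, 2 at step 11); 13 moves as required.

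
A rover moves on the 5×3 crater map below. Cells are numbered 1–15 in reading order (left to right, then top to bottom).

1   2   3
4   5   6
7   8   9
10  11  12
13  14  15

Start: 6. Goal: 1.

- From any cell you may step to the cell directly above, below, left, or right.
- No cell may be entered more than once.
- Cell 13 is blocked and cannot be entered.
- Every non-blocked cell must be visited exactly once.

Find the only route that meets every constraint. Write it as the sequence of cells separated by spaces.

6 3 2 5 8 9 12 15 14 11 10 7 4 1

Need to visit all 14 open cells exactly once, starting at 6 and ending at 1.
Cell 10 has only two open neighbours (7 and 11), so the path must pass straight through it: one of those is the cell it's entered from and the other is where it exits.
Route from 6: up to 3, left to 2, 2× down (reaching 8), right to 9, 2× down (reaching 15), left to 14, up to 11, left to 10, 3× up (reaching 1) — 13 moves in all.
Check: all 14 open cells covered.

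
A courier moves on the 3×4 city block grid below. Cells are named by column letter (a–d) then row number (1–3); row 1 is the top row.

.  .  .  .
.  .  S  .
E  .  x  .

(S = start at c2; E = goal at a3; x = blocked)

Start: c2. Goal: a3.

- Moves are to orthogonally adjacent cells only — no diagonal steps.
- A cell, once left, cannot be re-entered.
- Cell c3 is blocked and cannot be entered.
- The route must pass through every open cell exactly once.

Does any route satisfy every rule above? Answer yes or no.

Cell d3 has only one open neighbour but is neither the start nor the goal, so a Hamiltonian route would have to both enter and leave it through the same neighbour — impossible without revisiting.

no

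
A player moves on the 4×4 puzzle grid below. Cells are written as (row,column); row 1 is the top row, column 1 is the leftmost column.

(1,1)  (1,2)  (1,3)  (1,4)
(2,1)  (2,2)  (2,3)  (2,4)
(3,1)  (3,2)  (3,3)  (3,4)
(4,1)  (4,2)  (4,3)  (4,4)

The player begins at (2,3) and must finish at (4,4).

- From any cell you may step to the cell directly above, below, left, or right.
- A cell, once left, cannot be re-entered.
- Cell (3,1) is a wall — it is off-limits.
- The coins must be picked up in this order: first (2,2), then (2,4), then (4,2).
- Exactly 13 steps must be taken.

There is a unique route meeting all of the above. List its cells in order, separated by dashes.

(2,3) - (2,2) - (2,1) - (1,1) - (1,2) - (1,3) - (1,4) - (2,4) - (3,4) - (3,3) - (3,2) - (4,2) - (4,3) - (4,4)

The waypoints must appear in the order (2,2), (2,4), (4,2), with no cell reused.
Route from (2,3): left 2 to (2,1), up 1 to (1,1), right 3 to (1,4), down 2 to (3,4), left 2 to (3,2), down 1 to (4,2), right 2 to (4,4) — 13 moves in all.
Check: order respected ((2,2) at step 1, (2,4) at step 7, (4,2) at step 11); 13 moves as required.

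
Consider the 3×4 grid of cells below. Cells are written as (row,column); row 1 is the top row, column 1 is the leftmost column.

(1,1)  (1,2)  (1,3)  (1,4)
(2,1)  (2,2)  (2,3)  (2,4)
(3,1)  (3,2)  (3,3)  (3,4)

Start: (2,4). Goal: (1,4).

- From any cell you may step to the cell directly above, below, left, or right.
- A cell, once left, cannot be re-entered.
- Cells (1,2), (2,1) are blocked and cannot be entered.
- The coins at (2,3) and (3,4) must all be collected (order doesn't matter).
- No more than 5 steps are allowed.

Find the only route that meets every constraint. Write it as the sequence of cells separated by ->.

Any route must reach (2,3) and (3,4) and still end at (1,4) within 5 moves, so the order of the required stops is forced.
Route from (2,4): down to (3,4), left to (3,3), 2× up (reaching (1,3)), right to (1,4) — 5 moves in all.
Check: all required cells visited; 5 ≤ 5 moves.

(2,4) -> (3,4) -> (3,3) -> (2,3) -> (1,3) -> (1,4)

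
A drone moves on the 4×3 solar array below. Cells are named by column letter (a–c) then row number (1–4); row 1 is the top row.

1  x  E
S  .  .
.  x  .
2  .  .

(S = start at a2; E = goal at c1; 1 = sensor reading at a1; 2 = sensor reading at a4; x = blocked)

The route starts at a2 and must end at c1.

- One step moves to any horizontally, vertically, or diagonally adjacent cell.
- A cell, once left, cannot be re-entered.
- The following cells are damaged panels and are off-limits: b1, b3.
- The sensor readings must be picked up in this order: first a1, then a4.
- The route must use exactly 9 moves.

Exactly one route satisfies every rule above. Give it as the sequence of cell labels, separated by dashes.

a2 - a1 - b2 - a3 - a4 - b4 - c4 - c3 - c2 - c1

The waypoints must appear in the order a1, a4, with no cell reused.
Route from a2: up 1 to a1, down-right 1 to b2, down-left 1 to a3, down 1 to a4, right 2 to c4, up 3 to c1 — 9 moves in all.
Check: order respected (1 at step 1, 2 at step 4); 9 moves as required.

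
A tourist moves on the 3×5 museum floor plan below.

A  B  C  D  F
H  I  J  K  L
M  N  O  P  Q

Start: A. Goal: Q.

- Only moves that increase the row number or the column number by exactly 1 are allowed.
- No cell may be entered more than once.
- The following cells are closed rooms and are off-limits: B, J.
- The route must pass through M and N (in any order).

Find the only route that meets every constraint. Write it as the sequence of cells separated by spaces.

A H M N O P Q

Moves only go right or down, so the column and row indices never decrease.
Route from A: 2× down (reaching M), 4× right (reaching Q) — 6 moves in all.
Check: all required cells visited.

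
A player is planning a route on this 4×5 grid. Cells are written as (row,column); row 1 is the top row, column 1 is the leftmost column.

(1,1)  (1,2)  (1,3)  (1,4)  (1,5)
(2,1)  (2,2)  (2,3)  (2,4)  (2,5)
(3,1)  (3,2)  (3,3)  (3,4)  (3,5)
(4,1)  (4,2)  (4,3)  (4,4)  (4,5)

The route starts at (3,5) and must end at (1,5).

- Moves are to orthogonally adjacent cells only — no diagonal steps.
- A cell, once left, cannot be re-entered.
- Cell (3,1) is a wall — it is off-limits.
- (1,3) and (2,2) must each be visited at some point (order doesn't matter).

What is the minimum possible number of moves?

8

Any route passes through (1,3) and (2,2) in some order between (3,5) and (1,5). Summing Manhattan distances along each leg and taking the cheapest ordering ((3,5) → (2,2) → (1,3) → (1,5)) gives a lower bound of 4 + 2 + 2 = 8 moves.
A route of 8 moves achieves this: (3,5) → (2,5) → (2,4) → (2,3) → (2,2) → (1,2) → (1,3) → (1,4) → (1,5).
Since 8 matches the lower bound, it is optimal.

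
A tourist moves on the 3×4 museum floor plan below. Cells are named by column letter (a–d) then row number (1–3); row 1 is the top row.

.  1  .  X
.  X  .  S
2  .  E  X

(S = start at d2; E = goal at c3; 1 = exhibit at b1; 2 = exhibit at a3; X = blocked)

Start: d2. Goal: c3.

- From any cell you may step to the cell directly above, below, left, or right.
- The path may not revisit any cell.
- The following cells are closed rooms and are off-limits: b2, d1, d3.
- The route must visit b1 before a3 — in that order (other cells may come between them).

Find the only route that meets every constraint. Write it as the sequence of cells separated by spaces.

The waypoints must appear in the order b1, a3, with no cell reused.
Route from d2: left 1 to c2, up 1 to c1, left 2 to a1, down 2 to a3, right 2 to c3 — 8 moves in all.
Check: order respected (1 at step 3, 2 at step 6).

d2 c2 c1 b1 a1 a2 a3 b3 c3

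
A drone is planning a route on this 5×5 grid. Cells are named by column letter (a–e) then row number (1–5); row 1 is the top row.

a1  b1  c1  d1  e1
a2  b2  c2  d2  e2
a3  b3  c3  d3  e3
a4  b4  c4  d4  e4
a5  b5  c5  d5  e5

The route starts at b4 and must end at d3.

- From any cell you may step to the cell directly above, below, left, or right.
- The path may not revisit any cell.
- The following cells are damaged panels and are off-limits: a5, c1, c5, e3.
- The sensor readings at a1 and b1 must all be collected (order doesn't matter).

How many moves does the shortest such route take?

9

Any route passes through a1 and b1 in some order between b4 and d3. Summing Manhattan distances along each leg and taking the cheapest ordering (b4 → b1 → a1 → d3) gives a lower bound of 3 + 1 + 5 = 9 moves.
A route of 9 moves achieves this: b4 → b3 → a3 → a2 → a1 → b1 → b2 → c2 → c3 → d3.
Since 9 matches the lower bound, it is optimal.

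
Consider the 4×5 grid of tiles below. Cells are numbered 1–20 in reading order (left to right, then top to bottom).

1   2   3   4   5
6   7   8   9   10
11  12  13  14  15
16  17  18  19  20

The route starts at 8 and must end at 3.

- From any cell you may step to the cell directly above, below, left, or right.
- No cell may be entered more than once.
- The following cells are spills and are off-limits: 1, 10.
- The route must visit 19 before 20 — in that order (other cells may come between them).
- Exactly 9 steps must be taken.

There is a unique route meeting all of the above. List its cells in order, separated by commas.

8, 13, 18, 19, 20, 15, 14, 9, 4, 3

The waypoints must appear in the order 19, 20, with no cell reused.
Route from 8: 2× down (reaching 18), 2× right (reaching 20), up to 15, left to 14, 2× up (reaching 4), left to 3 — 9 moves in all.
Check: order respected (19 at step 3, 20 at step 4); 9 moves as required.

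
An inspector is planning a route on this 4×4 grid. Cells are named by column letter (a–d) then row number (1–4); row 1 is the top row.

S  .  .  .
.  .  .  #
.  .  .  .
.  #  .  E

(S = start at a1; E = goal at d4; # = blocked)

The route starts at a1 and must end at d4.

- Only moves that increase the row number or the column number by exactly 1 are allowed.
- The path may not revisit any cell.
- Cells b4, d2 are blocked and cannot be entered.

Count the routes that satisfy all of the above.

12

A right/down-only route from a1 to d4 makes exactly 3 down-moves and 3 right-moves in some order.
With no other constraints that would be C(6,3) = 20 routes.
Subtract routes through each blocked cell (inclusion–exclusion for overlaps): − through d2: 4 − through b4: 4 → 12.
That gives 12 routes.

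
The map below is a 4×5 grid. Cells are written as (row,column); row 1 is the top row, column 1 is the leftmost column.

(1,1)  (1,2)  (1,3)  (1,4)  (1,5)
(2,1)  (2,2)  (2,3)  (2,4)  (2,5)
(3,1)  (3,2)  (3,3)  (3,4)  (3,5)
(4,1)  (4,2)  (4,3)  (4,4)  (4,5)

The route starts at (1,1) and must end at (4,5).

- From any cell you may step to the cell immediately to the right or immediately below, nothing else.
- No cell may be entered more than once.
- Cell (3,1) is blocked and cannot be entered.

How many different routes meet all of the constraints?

A right/down-only route from (1,1) to (4,5) makes exactly 3 down-moves and 4 right-moves in some order.
With no other constraints that would be C(7,3) = 35 routes.
Subtract routes through each blocked cell (inclusion–exclusion for overlaps): − through (3,1): 5 → 30.
That gives 30 routes.

30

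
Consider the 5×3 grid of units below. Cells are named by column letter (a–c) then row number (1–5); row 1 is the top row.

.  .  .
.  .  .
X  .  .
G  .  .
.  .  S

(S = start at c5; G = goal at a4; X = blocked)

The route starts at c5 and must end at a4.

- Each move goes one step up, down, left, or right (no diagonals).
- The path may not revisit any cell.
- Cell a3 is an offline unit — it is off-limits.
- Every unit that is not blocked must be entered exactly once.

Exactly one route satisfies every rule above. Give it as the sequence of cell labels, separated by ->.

c5 -> c4 -> c3 -> c2 -> c1 -> b1 -> a1 -> a2 -> b2 -> b3 -> b4 -> b5 -> a5 -> a4

Need to visit all 14 open cells exactly once, starting at c5 and ending at a4.
Cell a1 has only two open neighbours (a2 and b1), so the path must pass straight through it: one of those is the cell it's entered from and the other is where it exits.
Route from c5: 4× up (reaching c1), 2× left (reaching a1), down to a2, right to b2, 3× down (reaching b5), left to a5, up to a4 — 13 moves in all.
Check: all 14 open cells covered.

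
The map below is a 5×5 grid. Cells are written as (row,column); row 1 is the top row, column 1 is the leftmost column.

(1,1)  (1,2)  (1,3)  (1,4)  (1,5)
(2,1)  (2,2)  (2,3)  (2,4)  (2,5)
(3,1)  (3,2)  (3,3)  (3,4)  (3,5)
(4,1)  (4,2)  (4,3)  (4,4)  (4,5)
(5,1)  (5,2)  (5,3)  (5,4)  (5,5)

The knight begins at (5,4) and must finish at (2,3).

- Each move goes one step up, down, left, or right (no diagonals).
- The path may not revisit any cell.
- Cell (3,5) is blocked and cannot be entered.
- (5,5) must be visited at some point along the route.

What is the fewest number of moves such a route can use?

Any route passes through (5,5) somewhere between (5,4) and (2,3). Summing Manhattan distances along the two legs ((5,4) → (5,5) → (2,3)) gives a lower bound of 1 + 5 = 6 moves.
A route of 6 moves achieves this: (5,4) → (5,5) → (4,5) → (4,4) → (3,4) → (2,4) → (2,3).
Since 6 matches the lower bound, it is optimal.

6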